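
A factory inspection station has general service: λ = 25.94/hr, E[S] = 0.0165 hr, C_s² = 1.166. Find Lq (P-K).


ρ = λ·E[S] = 25.94·0.0165 = 0.4280
Lq = ρ²(1+C_s²)/(2(1−ρ)) = 0.1832·(1+1.166)/(2·0.5720)
= 0.1832·2.1660/1.1440 = 0.34685

Final: 0.34685


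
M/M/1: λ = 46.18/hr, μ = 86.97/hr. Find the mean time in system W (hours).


W = 1/(μ−λ) = 1/(86.97 − 46.18) = 1/40.79 = 0.02452 hr

Final: 0.02452 hr


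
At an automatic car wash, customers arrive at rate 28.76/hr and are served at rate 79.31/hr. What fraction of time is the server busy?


ρ = λ/μ = 28.76/79.31 = 0.3626

Final: 0.3626


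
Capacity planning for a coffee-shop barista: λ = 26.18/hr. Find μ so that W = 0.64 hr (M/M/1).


W = 1/(μ−λ) ⇒ μ − λ = 1/W = 1/0.64 = 1.5625
μ = λ + 1/W = 26.18 + 1.5625 = 27.7425 per hr

Final: 27.7425 /hr


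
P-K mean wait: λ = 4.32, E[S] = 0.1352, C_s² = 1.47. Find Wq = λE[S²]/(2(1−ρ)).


ρ = λ·E[S] = 4.32·0.1352 = 0.5841
E[S²] = E[S]²(1+C_s²) = 0.1352²·(1+1.47) = 0.045149
Wq = λ·E[S²]/(2(1−ρ)) = 4.32·0.045149/(2·0.4159) = 0.23446 hr

Final: 0.23446 hr


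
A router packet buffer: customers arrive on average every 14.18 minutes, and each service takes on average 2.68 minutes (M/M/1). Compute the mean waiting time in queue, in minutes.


λ = 60/14.18 = 4.2313 /hr
μ = 60/2.68 = 22.3881 /hr
ρ = λ/μ = 4.2313/22.3881 = 0.1890
Wq = ρ/(μ−λ) = 0.1890/(22.3881−4.2313) = 0.01041 hr
In minutes: 0.01041·60 = 0.6246 min

Final: 0.6246 min


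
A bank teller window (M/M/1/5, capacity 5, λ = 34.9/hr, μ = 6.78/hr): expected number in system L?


ρ = 34.9/6.78 = 5.1475
L = ρ[1 − (K+1)ρ^K + Kρ^(K+1)] / [(1−ρ)(1−ρ^(K+1))]
Numerator: 5.1475·(1 − 6·3613.921090 + 5·18602.632158) = 367173.913765
Denominator: (-4.1475)·(-18601.632158) = 77150.132193
L = 367173.913765/77150.132193 = 4.7592

Final: 4.7592


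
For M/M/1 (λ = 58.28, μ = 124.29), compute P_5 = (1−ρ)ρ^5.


ρ = 58.28/124.29 = 0.4689
P_n = (1−ρ)·ρ^n = (1 − 0.4689)·0.4689^5 = 0.5311·0.022668 = 0.012039

Final: 0.012039


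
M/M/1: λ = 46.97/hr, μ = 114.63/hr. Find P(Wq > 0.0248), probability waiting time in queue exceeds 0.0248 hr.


ρ = 46.97/114.63 = 0.4098
P(Wq > t) = ρ·e^{−(μ−λ)t} = 0.4098·e^{−1.6780}
= 0.4098·0.186753 = 0.076523

Final: 0.076523


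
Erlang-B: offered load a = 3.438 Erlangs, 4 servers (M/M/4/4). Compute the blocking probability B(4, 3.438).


B(c,a) = (a^c/c!) / Σ_{k=0}^{c} a^k/k!
a^4/4! = 5.821196
Σ terms (k=0..4): 1.00000 + 3.43800 + 5.90992 + 6.77277 + 5.82120 = 22.941889
B = 5.821196/22.941889 = 0.253737

Final: 0.253737


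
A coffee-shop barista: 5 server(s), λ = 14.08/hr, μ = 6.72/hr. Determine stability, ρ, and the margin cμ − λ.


Total capacity cμ = 5·6.72 = 33.60/hr
ρ = λ/(cμ) = 14.08/33.60 = 0.4190
Stable ⇔ ρ < 1: YES
Spare capacity = cμ − λ = 33.60 − 14.08 = 19.52/hr

Final: ρ = 0.4190; stable; margin = 19.52/hr


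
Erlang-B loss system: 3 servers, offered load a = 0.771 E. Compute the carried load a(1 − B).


B(3,0.771) = 0.035618 (Erlang-B)
Carried load = a(1 − B) = 0.771·(1 − 0.035618) = 0.771·0.964382 = 0.7435 E

Final: 0.7435 Erlangs


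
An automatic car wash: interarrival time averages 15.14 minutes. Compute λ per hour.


λ = 1/(interarrival time) in consistent units.
1 hour = 60 min, so λ = 60/15.14 = 3.9630 per hour

Final: 3.9630 /hr


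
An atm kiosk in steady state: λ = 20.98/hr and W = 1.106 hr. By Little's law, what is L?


L = λW = 20.98·1.106 = 23.2039

Final: 23.2039


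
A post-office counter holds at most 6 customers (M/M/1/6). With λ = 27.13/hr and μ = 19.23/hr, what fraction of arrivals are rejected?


ρ = λ/μ = 27.13/19.23 = 1.4108
P_K = (1−ρ)ρ^K/(1−ρ^(K+1)) = (-0.4108·7.885388)/(1 − 11.124835)
= -3.239447/-10.124835 = 0.319951

Final: 0.319951


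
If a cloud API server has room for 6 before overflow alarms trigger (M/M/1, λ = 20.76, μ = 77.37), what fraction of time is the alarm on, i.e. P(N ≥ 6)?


ρ = 20.76/77.37 = 0.2683
P(N ≥ n) = ρ^n = 0.2683^6 = 0.0003732

Final: 0.0003732


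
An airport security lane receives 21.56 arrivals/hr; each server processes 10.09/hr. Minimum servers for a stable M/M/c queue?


Stability requires cμ > λ ⇔ c > λ/μ.
λ/μ = 21.56/10.09 = 2.1368
Minimum integer c = ⌊2.1368⌋ + 1 = 3
Check: 3·10.09 = 30.27 > 21.56, while 2·10.09 = 20.18 ≤ 21.56

Final: 3 servers


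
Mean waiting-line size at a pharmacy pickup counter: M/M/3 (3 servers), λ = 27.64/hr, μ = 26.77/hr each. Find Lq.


a = λ/μ = 1.0325; ρ = a/3 = 0.3442
P₀ = 0.351463
Lq = P₀·a^c·ρ / (c!·(1−ρ)²) = 0.351463·1.10070·0.3442/(6·0.43012)
= 0.05159

Final: 0.05159


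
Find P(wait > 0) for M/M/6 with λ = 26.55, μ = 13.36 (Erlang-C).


a = λ/μ = 1.9873; ρ = a/6 = 0.3312
P₀ = 0.136873 (from M/M/c formula)
C(c,a) = [a^c/(c!(1−ρ))]·P₀ = [61.59542/(720·0.6688)]·0.136873
= 0.12792·0.136873 = 0.017508

Final: 0.017508


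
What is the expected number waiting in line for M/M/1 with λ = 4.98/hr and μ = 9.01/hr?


ρ = 4.98/9.01 = 0.5527
Lq = ρ²/(1−ρ) = 0.3055/0.4473 = 0.6830

Final: 0.6830


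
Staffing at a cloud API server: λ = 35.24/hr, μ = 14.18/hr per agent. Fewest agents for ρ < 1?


Stability requires cμ > λ ⇔ c > λ/μ.
λ/μ = 35.24/14.18 = 2.4852
Minimum integer c = ⌊2.4852⌋ + 1 = 3
Check: 3·14.18 = 42.54 > 35.24, while 2·14.18 = 28.36 ≤ 35.24

Final: 3 servers


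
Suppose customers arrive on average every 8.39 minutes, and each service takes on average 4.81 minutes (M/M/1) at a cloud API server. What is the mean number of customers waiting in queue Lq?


λ = 60/8.39 = 7.1514 /hr
μ = 60/4.81 = 12.4740 /hr
ρ = λ/μ = 7.1514/12.4740 = 0.5733
Lq = ρ²/(1−ρ) = 0.3287/0.4267 = 0.7703

Final: 0.7703


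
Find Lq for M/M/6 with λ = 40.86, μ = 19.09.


a = λ/μ = 2.1404; ρ = a/6 = 0.3567
P₀ = 0.117347
Lq = P₀·a^c·ρ / (c!·(1−ρ)²) = 0.117347·96.15118·0.3567/(720·0.41379)
= 0.01351

Final: 0.01351


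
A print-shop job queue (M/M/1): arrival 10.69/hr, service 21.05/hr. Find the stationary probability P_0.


ρ = 10.69/21.05 = 0.5078
P_n = (1−ρ)·ρ^n = (1 − 0.5078)·0.5078^0 = 0.4922·1.000000 = 0.492162

Final: 0.492162


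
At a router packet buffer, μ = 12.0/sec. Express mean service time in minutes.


Mean service time = 1/μ = 1/12.0 second = 0.08333 second
In minutes: 0.08333 × 0.0166667 = 0.001389 min

Final: 0.001389 min


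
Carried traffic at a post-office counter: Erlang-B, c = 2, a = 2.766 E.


B(2,2.766) = 0.503911 (Erlang-B)
Carried load = a(1 − B) = 2.766·(1 − 0.503911) = 2.766·0.496089 = 1.3722 E

Final: 1.3722 Erlangs


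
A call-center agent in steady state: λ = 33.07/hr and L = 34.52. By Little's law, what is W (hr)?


W = L/λ = 34.52/33.07 = 1.0438 hr

Final: 1.0438 hr


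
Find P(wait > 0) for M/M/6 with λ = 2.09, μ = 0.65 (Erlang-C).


a = λ/μ = 3.2154; ρ = a/6 = 0.5359
P₀ = 0.039139 (from M/M/c formula)
C(c,a) = [a^c/(c!(1−ρ))]·P₀ = [1105.08982/(720·0.4641)]·0.039139
= 3.30713·0.039139 = 0.129437

Final: 0.129437


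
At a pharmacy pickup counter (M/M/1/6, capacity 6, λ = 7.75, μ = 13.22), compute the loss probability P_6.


ρ = λ/μ = 7.75/13.22 = 0.5862
P_K = (1−ρ)ρ^K/(1−ρ^(K+1)) = (0.4138·0.040590)/(1 − 0.023795)
= 0.016795/0.976205 = 0.017204

Final: 0.017204


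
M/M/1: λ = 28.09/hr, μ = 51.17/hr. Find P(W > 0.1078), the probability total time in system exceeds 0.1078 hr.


W ~ Exponential(μ−λ) for M/M/1.
μ − λ = 51.17 − 28.09 = 23.0800
P(W > t) = e^{−(μ−λ)t} = e^{−2.4880} = 0.083074

Final: 0.083074


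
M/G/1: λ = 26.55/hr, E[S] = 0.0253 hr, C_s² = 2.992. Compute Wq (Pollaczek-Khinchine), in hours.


ρ = λ·E[S] = 26.55·0.0253 = 0.6717
E[S²] = E[S]²(1+C_s²) = 0.0253²·(1+2.992) = 0.002555
Wq = λ·E[S²]/(2(1−ρ)) = 26.55·0.002555/(2·0.3283) = 0.10333 hr

Final: 0.10333 hr


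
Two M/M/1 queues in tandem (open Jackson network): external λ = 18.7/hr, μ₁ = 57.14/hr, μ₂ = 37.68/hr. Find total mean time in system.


Each node sees arrival rate λ = 18.7/hr (tandem ⇒ throughput preserved).
W₁ = 1/(μ₁−λ) = 1/(57.14−18.7) = 0.02601 hr
W₂ = 1/(μ₂−λ) = 1/(37.68−18.7) = 0.05269 hr
W_total = W₁ + W₂ = 0.02601 + 0.05269 = 0.07870 hr

Final: 0.07870 hr


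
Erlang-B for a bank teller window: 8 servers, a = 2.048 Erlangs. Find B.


B(c,a) = (a^c/c!) / Σ_{k=0}^{c} a^k/k!
a^8/8! = 0.007676
Σ terms (k=0..8): 1.00000 + 2.04800 + 2.09715 + 1.43166 + 0.73301 + 0.30024 + 0.10248 + 0.02998 + 0.007676 = 7.750196
B = 0.007676/7.750196 = 0.0009904

Final: 0.0009904


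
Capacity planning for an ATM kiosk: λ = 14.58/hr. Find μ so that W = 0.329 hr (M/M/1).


W = 1/(μ−λ) ⇒ μ − λ = 1/W = 1/0.329 = 3.0395
μ = λ + 1/W = 14.58 + 3.0395 = 17.6195 per hr

Final: 17.6195 /hr


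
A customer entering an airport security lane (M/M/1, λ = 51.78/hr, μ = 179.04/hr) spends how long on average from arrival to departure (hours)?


W = 1/(μ−λ) = 1/(179.04 − 51.78) = 1/127.26 = 0.007858 hr

Final: 0.007858 hr


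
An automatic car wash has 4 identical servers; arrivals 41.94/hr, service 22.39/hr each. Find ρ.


ρ = λ/(cμ) = 41.94/(4·22.39) = 41.94/89.56 = 0.4683

Final: 0.4683


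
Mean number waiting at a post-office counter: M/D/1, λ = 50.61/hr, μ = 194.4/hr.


ρ = 50.61/194.4 = 0.2603
M/D/1: Lq = ρ²/(2(1−ρ)) = 0.06778/(2·0.7397) = 0.04582

Final: 0.04582


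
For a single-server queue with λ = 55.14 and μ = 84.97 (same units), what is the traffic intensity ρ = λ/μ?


ρ = λ/μ = 55.14/84.97 = 0.6489

Final: 0.6489


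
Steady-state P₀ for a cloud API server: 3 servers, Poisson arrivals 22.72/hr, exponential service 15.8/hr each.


a = λ/μ = 22.72/15.8 = 1.4380; ρ = a/c = 0.4793
Σ_{k=0}^{2} a^k/k! (terms k=0..2) = 1.00000 + 1.43797 + 1.03389 = 3.47186
Tail: a^3/(3!(1−ρ)) = 2.97340/(6·0.5207) = 0.95178
P₀ = 1/(3.47186 + 0.95178) = 1/4.42364 = 0.226058

Final: 0.226058


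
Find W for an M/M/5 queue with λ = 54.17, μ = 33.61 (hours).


a = 1.6117; ρ = 0.3223; P₀ = 0.199075
Lq = P₀·a^c·ρ/(c!(1−ρ)²) = 0.01266
Wq = Lq/λ = 0.01266/54.17 = 0.0002338 hr
W = Wq + 1/μ = 0.0002338 + 0.02975 = 0.02999 hr

Final: 0.02999 hr


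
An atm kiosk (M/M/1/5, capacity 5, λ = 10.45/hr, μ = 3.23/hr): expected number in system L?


ρ = 10.45/3.23 = 3.2353
L = ρ[1 − (K+1)ρ^K + Kρ^(K+1)] / [(1−ρ)(1−ρ^(K+1))]
Numerator: 3.2353·(1 − 6·354.461312 + 5·1146.786597) = 11673.475374
Denominator: (-2.2353)·(-1145.786597) = 2561.170041
L = 11673.475374/2561.170041 = 4.5579

Final: 4.5579


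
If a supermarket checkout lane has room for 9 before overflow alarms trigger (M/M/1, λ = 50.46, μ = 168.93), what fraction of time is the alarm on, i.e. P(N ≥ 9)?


ρ = 50.46/168.93 = 0.2987
P(N ≥ n) = ρ^n = 0.2987^9 = 0.00001893

Final: 0.00001893


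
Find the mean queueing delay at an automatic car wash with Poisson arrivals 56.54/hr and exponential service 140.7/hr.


ρ = 56.54/140.7 = 0.4018
Wq = ρ/(μ−λ) = 0.4018/(140.7 − 56.54) = 0.4018/84.16 = 0.004775 hr

Final: 0.004775 hr


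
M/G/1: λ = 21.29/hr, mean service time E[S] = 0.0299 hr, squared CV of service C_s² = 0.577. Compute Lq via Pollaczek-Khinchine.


ρ = λ·E[S] = 21.29·0.0299 = 0.6366
Lq = ρ²(1+C_s²)/(2(1−ρ)) = 0.4052·(1+0.577)/(2·0.3634)
= 0.4052·1.5770/0.7269 = 0.87918

Final: 0.87918


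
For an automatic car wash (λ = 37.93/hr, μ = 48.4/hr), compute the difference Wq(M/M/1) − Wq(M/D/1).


ρ = 37.93/48.4 = 0.7837
Wq(M/M/1) = ρ/(μ−λ) = 0.7837/10.47 = 0.07485 hr
Wq(M/D/1) = ρ/(2(μ−λ)) = 0.03742 hr
Savings = 0.07485 − 0.03742 = 0.03742 hr

Final: 0.03742 hr


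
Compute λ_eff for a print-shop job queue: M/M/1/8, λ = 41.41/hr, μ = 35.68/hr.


ρ = 1.1606; P_K = (1−ρ)ρ^8/(1−ρ^9) = 0.187431
λ_eff = λ(1 − P_K) = 41.41·(1 − 0.187431) = 41.41·0.812569 = 33.6485 /hr

Final: 33.6485 /hr


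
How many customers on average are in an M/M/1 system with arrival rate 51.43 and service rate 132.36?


ρ = λ/μ = 51.43/132.36 = 0.3886
L = ρ/(1−ρ) = 0.3886/(1 − 0.3886) = 0.3886/0.6114 = 0.6355

Final: 0.6355


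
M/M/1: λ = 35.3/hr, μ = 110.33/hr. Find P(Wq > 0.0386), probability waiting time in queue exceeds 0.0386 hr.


ρ = 35.3/110.33 = 0.3199
P(Wq > t) = ρ·e^{−(μ−λ)t} = 0.3199·e^{−2.8962}
= 0.3199·0.055235 = 0.017672

Final: 0.017672


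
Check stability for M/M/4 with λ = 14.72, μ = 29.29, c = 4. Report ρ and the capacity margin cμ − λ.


Total capacity cμ = 4·29.29 = 117.16/hr
ρ = λ/(cμ) = 14.72/117.16 = 0.1256
Stable ⇔ ρ < 1: YES
Spare capacity = cμ − λ = 117.16 − 14.72 = 102.44/hr

Final: ρ = 0.1256; stable; margin = 102.44/hr


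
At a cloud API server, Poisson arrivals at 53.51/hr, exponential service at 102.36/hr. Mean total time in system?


W = 1/(μ−λ) = 1/(102.36 − 53.51) = 1/48.85 = 0.02047 hr

Final: 0.02047 hr


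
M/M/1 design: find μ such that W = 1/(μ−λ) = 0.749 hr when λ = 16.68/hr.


W = 1/(μ−λ) ⇒ μ − λ = 1/W = 1/0.749 = 1.3351
μ = λ + 1/W = 16.68 + 1.3351 = 18.0151 per hr

Final: 18.0151 /hr


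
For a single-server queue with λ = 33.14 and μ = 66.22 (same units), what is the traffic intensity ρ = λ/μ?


ρ = λ/μ = 33.14/66.22 = 0.5005

Final: 0.5005


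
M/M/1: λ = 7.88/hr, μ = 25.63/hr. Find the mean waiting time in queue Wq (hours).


ρ = 7.88/25.63 = 0.3075
Wq = ρ/(μ−λ) = 0.3075/(25.63 − 7.88) = 0.3075/17.75 = 0.01732 hr

Final: 0.01732 hr


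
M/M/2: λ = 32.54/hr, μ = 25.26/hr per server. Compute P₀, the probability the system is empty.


a = λ/μ = 32.54/25.26 = 1.2882; ρ = a/c = 0.6441
Σ_{k=0}^{1} a^k/k! (terms k=0..1) = 1.00000 + 1.28820 = 2.28820
Tail: a^2/(2!(1−ρ)) = 1.65947/(2·0.3559) = 2.33137
P₀ = 1/(2.28820 + 2.33137) = 1/4.61958 = 0.216470

Final: 0.216470


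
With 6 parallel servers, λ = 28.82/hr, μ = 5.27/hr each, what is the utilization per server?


ρ = λ/(cμ) = 28.82/(6·5.27) = 28.82/31.62 = 0.9114

Final: 0.9114


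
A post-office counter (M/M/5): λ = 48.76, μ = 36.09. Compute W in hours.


a = 1.3511; ρ = 0.2702; P₀ = 0.258730
Lq = P₀·a^c·ρ/(c!(1−ρ)²) = 0.004925
Wq = Lq/λ = 0.004925/48.76 = 0.0001010 hr
W = Wq + 1/μ = 0.0001010 + 0.02771 = 0.02781 hr

Final: 0.02781 hr


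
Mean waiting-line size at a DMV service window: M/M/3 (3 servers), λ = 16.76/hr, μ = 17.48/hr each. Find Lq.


a = λ/μ = 0.9588; ρ = a/3 = 0.3196
P₀ = 0.379595
Lq = P₀·a^c·ρ / (c!·(1−ρ)²) = 0.379595·0.88145·0.3196/(6·0.46294)
= 0.03850

Final: 0.03850


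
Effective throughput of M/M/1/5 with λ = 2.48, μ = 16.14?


ρ = 0.1537; P_K = (1−ρ)ρ^5/(1−ρ^6) = 0.00007249
λ_eff = λ(1 − P_K) = 2.48·(1 − 0.00007249) = 2.48·0.999928 = 2.4798 /hr

Final: 2.4798 /hr


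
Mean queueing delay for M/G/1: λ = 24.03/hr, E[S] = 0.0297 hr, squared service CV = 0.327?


ρ = λ·E[S] = 24.03·0.0297 = 0.7137
E[S²] = E[S]²(1+C_s²) = 0.0297²·(1+0.327) = 0.001171
Wq = λ·E[S²]/(2(1−ρ)) = 24.03·0.001171/(2·0.2863) = 0.04912 hr

Final: 0.04912 hr


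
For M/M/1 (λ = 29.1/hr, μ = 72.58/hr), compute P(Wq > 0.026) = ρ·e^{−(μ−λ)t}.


ρ = 29.1/72.58 = 0.4009
P(Wq > t) = ρ·e^{−(μ−λ)t} = 0.4009·e^{−1.1305}
= 0.4009·0.322878 = 0.129454

Final: 0.129454


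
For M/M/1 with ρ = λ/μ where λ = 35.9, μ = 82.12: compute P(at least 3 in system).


ρ = 35.9/82.12 = 0.4372
P(N ≥ n) = ρ^n = 0.4372^3 = 0.083548

Final: 0.083548


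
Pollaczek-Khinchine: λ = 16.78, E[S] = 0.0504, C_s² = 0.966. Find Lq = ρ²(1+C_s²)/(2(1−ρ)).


ρ = λ·E[S] = 16.78·0.0504 = 0.8457
Lq = ρ²(1+C_s²)/(2(1−ρ)) = 0.7152·(1+0.966)/(2·0.1543)
= 0.7152·1.9660/0.3086 = 4.55687

Final: 4.55687


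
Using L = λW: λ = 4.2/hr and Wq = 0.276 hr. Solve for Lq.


Lq = λWq = 4.2·0.276 = 1.1592

Final: 1.1592


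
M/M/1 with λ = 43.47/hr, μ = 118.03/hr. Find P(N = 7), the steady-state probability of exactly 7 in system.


ρ = 43.47/118.03 = 0.3683
P_n = (1−ρ)·ρ^n = (1 − 0.3683)·0.3683^7 = 0.6317·0.0009191 = 0.0005806

Final: 0.0005806


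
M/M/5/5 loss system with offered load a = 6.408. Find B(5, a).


B(c,a) = (a^c/c!) / Σ_{k=0}^{c} a^k/k!
a^5/5! = 90.039126
Σ terms (k=0..5): 1.00000 + 6.40800 + 20.53123 + 43.85471 + 70.25525 + 90.03913 = 232.088317
B = 90.039126/232.088317 = 0.387952

Final: 0.387952


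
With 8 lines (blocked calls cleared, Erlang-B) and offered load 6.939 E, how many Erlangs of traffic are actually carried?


B(8,6.939) = 0.175312 (Erlang-B)
Carried load = a(1 − B) = 6.939·(1 − 0.175312) = 6.939·0.824688 = 5.7225 E

Final: 5.7225 Erlangs


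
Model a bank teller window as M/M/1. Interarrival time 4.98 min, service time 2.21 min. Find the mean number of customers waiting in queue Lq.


λ = 60/4.98 = 12.0482 /hr
μ = 60/2.21 = 27.1493 /hr
ρ = λ/μ = 12.0482/27.1493 = 0.4438
Lq = ρ²/(1−ρ) = 0.1969/0.5562 = 0.3541

Final: 0.3541


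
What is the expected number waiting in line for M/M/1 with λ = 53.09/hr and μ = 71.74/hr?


ρ = 53.09/71.74 = 0.7400
Lq = ρ²/(1−ρ) = 0.5476/0.2600 = 2.1066

Final: 2.1066


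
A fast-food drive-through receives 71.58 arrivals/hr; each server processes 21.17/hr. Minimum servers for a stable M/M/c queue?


Stability requires cμ > λ ⇔ c > λ/μ.
λ/μ = 71.58/21.17 = 3.3812
Minimum integer c = ⌊3.3812⌋ + 1 = 4
Check: 4·21.17 = 84.68 > 71.58, while 3·21.17 = 63.51 ≤ 71.58

Final: 4 servers


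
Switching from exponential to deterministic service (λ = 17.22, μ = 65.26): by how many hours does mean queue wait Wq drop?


ρ = 17.22/65.26 = 0.2639
Wq(M/M/1) = ρ/(μ−λ) = 0.2639/48.04 = 0.005493 hr
Wq(M/D/1) = ρ/(2(μ−λ)) = 0.002746 hr
Savings = 0.005493 − 0.002746 = 0.002746 hr

Final: 0.002746 hr


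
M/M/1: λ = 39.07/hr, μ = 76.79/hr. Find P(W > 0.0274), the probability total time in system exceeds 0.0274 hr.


W ~ Exponential(μ−λ) for M/M/1.
μ − λ = 76.79 − 39.07 = 37.7200
P(W > t) = e^{−(μ−λ)t} = e^{−1.0335} = 0.355750

Final: 0.355750


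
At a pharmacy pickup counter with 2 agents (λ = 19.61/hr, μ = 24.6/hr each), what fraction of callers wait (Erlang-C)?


a = λ/μ = 0.7972; ρ = a/2 = 0.3986
P₀ = 0.430025 (from M/M/c formula)
C(c,a) = [a^c/(c!(1−ρ))]·P₀ = [0.63546/(2·0.6014)]·0.430025
= 0.52829·0.430025 = 0.227179

Final: 0.227179


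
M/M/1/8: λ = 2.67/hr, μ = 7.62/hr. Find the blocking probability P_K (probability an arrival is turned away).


ρ = λ/μ = 2.67/7.62 = 0.3504
P_K = (1−ρ)ρ^K/(1−ρ^(K+1)) = (0.6496·0.0002272)/(1 − 0.00007962)
= 0.0001476/0.999920 = 0.0001476

Final: 0.0001476


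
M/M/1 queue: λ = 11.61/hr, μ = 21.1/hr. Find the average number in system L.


ρ = λ/μ = 11.61/21.1 = 0.5502
L = ρ/(1−ρ) = 0.5502/(1 − 0.5502) = 0.5502/0.4498 = 1.2234

Final: 1.2234


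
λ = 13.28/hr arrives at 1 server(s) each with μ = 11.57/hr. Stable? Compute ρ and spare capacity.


Total capacity cμ = 1·11.57 = 11.57/hr
ρ = λ/(cμ) = 13.28/11.57 = 1.1478
Stable ⇔ ρ < 1: NO
Spare capacity = cμ − λ = 11.57 − 13.28 = -1.71/hr

Final: ρ = 1.1478; unstable; margin = -1.71/hr


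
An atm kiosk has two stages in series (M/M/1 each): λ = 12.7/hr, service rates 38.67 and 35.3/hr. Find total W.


Each node sees arrival rate λ = 12.7/hr (tandem ⇒ throughput preserved).
W₁ = 1/(μ₁−λ) = 1/(38.67−12.7) = 0.03851 hr
W₂ = 1/(μ₂−λ) = 1/(35.3−12.7) = 0.04425 hr
W_total = W₁ + W₂ = 0.03851 + 0.04425 = 0.08275 hr

Final: 0.08275 hr


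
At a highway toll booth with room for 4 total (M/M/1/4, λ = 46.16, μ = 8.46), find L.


ρ = 46.16/8.46 = 5.4563
L = ρ[1 − (K+1)ρ^K + Kρ^(K+1)] / [(1−ρ)(1−ρ^(K+1))]
Numerator: 5.4563·(1 − 5·886.302039 + 4·4835.898596) = 81369.735949
Denominator: (-4.4563)·(-4834.898596) = 21545.588305
L = 81369.735949/21545.588305 = 3.7766

Final: 3.7766


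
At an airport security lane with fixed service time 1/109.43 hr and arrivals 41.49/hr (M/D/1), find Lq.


ρ = 41.49/109.43 = 0.3791
M/D/1: Lq = ρ²/(2(1−ρ)) = 0.1438/(2·0.6209) = 0.11577

Final: 0.11577


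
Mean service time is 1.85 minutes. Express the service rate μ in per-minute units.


μ = 1/(service time) in consistent units.
1 minute = 1 min, so μ = 1/1.85 = 0.5405 per minute

Final: 0.5405 /min


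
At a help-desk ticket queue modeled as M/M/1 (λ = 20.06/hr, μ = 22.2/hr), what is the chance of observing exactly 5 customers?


ρ = 20.06/22.2 = 0.9036
P_n = (1−ρ)·ρ^n = (1 − 0.9036)·0.9036^5 = 0.09640·0.602407 = 0.058070

Final: 0.058070


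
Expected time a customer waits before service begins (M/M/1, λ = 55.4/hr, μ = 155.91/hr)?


ρ = 55.4/155.91 = 0.3553
Wq = ρ/(μ−λ) = 0.3553/(155.91 − 55.4) = 0.3553/100.51 = 0.003535 hr

Final: 0.003535 hr


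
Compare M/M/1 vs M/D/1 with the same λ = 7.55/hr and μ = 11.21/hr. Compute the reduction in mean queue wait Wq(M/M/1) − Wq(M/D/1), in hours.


ρ = 7.55/11.21 = 0.6735
Wq(M/M/1) = ρ/(μ−λ) = 0.6735/3.66 = 0.18402 hr
Wq(M/D/1) = ρ/(2(μ−λ)) = 0.09201 hr
Savings = 0.18402 − 0.09201 = 0.09201 hr

Final: 0.09201 hr


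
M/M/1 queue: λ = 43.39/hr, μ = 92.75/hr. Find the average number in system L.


ρ = λ/μ = 43.39/92.75 = 0.4678
L = ρ/(1−ρ) = 0.4678/(1 − 0.4678) = 0.4678/0.5322 = 0.8791

Final: 0.8791


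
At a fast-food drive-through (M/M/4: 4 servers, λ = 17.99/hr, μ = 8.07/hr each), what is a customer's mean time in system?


a = 2.2292; ρ = 0.5573; P₀ = 0.101165
Lq = P₀·a^c·ρ/(c!(1−ρ)²) = 0.29604
Wq = Lq/λ = 0.29604/17.99 = 0.01646 hr
W = Wq + 1/μ = 0.01646 + 0.12392 = 0.14037 hr

Final: 0.14037 hr


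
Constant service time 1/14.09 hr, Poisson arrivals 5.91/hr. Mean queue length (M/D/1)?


ρ = 5.91/14.09 = 0.4194
M/D/1: Lq = ρ²/(2(1−ρ)) = 0.1759/(2·0.5806) = 0.15152

Final: 0.15152


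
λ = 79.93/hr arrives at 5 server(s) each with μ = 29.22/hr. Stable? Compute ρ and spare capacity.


Total capacity cμ = 5·29.22 = 146.10/hr
ρ = λ/(cμ) = 79.93/146.10 = 0.5471
Stable ⇔ ρ < 1: YES
Spare capacity = cμ − λ = 146.10 − 79.93 = 66.17/hr

Final: ρ = 0.5471; stable; margin = 66.17/hr


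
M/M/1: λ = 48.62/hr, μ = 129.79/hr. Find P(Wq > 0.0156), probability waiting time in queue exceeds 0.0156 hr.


ρ = 48.62/129.79 = 0.3746
P(Wq > t) = ρ·e^{−(μ−λ)t} = 0.3746·e^{−1.2663}
= 0.3746·0.281886 = 0.105596

Final: 0.105596


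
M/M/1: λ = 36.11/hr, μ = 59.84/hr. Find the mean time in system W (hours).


W = 1/(μ−λ) = 1/(59.84 − 36.11) = 1/23.73 = 0.04214 hr

Final: 0.04214 hr


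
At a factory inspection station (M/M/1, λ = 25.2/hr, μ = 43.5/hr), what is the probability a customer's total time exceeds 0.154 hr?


W ~ Exponential(μ−λ) for M/M/1.
μ − λ = 43.5 − 25.2 = 18.3000
P(W > t) = e^{−(μ−λ)t} = e^{−2.8182} = 0.059713

Final: 0.059713


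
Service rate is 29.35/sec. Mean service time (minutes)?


Mean service time = 1/μ = 1/29.35 second = 0.03407 second
In minutes: 0.03407 × 0.0166667 = 0.0005679 min

Final: 0.0005679 min


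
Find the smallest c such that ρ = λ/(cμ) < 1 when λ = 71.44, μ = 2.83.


Stability requires cμ > λ ⇔ c > λ/μ.
λ/μ = 71.44/2.83 = 25.2438
Minimum integer c = ⌊25.2438⌋ + 1 = 26
Check: 26·2.83 = 73.58 > 71.44, while 25·2.83 = 70.75 ≤ 71.44

Final: 26 servers


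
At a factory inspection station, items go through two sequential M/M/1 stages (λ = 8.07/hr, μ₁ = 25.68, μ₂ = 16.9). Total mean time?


Each node sees arrival rate λ = 8.07/hr (tandem ⇒ throughput preserved).
W₁ = 1/(μ₁−λ) = 1/(25.68−8.07) = 0.05679 hr
W₂ = 1/(μ₂−λ) = 1/(16.9−8.07) = 0.11325 hr
W_total = W₁ + W₂ = 0.05679 + 0.11325 = 0.17004 hr

Final: 0.17004 hr


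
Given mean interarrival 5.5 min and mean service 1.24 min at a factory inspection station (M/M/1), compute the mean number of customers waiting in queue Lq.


λ = 60/5.5 = 10.9091 /hr
μ = 60/1.24 = 48.3871 /hr
ρ = λ/μ = 10.9091/48.3871 = 0.2255
Lq = ρ²/(1−ρ) = 0.05083/0.7745 = 0.06563

Final: 0.06563


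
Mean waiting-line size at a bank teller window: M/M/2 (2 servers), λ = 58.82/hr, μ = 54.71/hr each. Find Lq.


a = λ/μ = 1.0751; ρ = a/2 = 0.5376
P₀ = 0.300761
Lq = P₀·a^c·ρ / (c!·(1−ρ)²) = 0.300761·1.15589·0.5376/(2·0.21385)
= 0.43695

Final: 0.43695


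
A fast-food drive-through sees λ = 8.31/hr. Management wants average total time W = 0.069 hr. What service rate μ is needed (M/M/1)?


W = 1/(μ−λ) ⇒ μ − λ = 1/W = 1/0.069 = 14.4928
μ = λ + 1/W = 8.31 + 14.4928 = 22.8028 per hr

Final: 22.8028 /hr


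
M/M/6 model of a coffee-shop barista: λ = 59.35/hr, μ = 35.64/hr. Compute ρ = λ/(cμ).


ρ = λ/(cμ) = 59.35/(6·35.64) = 59.35/213.84 = 0.2775

Final: 0.2775


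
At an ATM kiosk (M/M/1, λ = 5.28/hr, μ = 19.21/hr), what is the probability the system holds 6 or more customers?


ρ = 5.28/19.21 = 0.2749
P(N ≥ n) = ρ^n = 0.2749^6 = 0.0004312

Final: 0.0004312


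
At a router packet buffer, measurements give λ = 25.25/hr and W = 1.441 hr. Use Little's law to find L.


L = λW = 25.25·1.441 = 36.3852

Final: 36.3852


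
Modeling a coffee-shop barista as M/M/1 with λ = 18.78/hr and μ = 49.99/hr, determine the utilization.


ρ = λ/μ = 18.78/49.99 = 0.3757

Final: 0.3757


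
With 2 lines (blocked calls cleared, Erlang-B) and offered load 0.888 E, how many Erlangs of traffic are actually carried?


B(2,0.888) = 0.172754 (Erlang-B)
Carried load = a(1 − B) = 0.888·(1 − 0.172754) = 0.888·0.827246 = 0.7346 E

Final: 0.7346 Erlangs


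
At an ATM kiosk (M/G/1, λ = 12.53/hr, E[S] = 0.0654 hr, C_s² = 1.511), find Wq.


ρ = λ·E[S] = 12.53·0.0654 = 0.8195
E[S²] = E[S]²(1+C_s²) = 0.0654²·(1+1.511) = 0.010740
Wq = λ·E[S²]/(2(1−ρ)) = 12.53·0.010740/(2·0.1805) = 0.37270 hr

Final: 0.37270 hr


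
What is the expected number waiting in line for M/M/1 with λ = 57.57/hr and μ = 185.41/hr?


ρ = 57.57/185.41 = 0.3105
Lq = ρ²/(1−ρ) = 0.09641/0.6895 = 0.1398

Final: 0.1398


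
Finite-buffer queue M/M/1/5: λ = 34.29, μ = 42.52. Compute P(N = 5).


ρ = λ/μ = 34.29/42.52 = 0.8064
P_K = (1−ρ)ρ^K/(1−ρ^(K+1)) = (0.1936·0.341092)/(1 − 0.275071)
= 0.066020/0.724929 = 0.091071

Final: 0.091071


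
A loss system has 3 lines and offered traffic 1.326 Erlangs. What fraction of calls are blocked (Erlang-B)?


B(c,a) = (a^c/c!) / Σ_{k=0}^{c} a^k/k!
a^3/3! = 0.388579
Σ terms (k=0..3): 1.00000 + 1.32600 + 0.87914 + 0.38858 = 3.593717
B = 0.388579/3.593717 = 0.108127

Final: 0.108127


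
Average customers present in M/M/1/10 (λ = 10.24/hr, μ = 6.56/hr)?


ρ = 10.24/6.56 = 1.5610
L = ρ[1 − (K+1)ρ^K + Kρ^(K+1)] / [(1−ρ)(1−ρ^(K+1))]
Numerator: 1.5610·(1 − 11·85.893673 + 10·134.077928) = 619.627522
Denominator: (-0.5610)·(-133.077928) = 74.653472
L = 619.627522/74.653472 = 8.3000

Final: 8.3000


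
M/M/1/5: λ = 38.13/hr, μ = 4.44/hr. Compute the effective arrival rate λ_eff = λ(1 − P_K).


ρ = 8.5878; P_K = (1−ρ)ρ^5/(1−ρ^6) = 0.883558
λ_eff = λ(1 − P_K) = 38.13·(1 − 0.883558) = 38.13·0.116442 = 4.4399 /hr

Final: 4.4399 /hr


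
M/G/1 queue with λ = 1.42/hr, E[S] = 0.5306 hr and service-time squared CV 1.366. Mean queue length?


ρ = λ·E[S] = 1.42·0.5306 = 0.7535
Lq = ρ²(1+C_s²)/(2(1−ρ)) = 0.5677·(1+1.366)/(2·0.2465)
= 0.5677·2.3660/0.4931 = 2.72392

Final: 2.72392


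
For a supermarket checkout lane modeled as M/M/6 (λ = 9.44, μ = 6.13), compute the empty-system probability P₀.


a = λ/μ = 9.44/6.13 = 1.5400; ρ = a/c = 0.2567
Σ_{k=0}^{5} a^k/k! (terms k=0..5) = 1.00000 + 1.53997 + 1.18575 + 0.60867 + 0.23433 + 0.07217 = 4.64090
Tail: a^6/(6!(1−ρ)) = 13.33734/(720·0.7433) = 0.02492
P₀ = 1/(4.64090 + 0.02492) = 1/4.66582 = 0.214325

Final: 0.214325


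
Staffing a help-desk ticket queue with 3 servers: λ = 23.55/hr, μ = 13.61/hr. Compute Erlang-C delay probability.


a = λ/μ = 1.7303; ρ = a/3 = 0.5768
P₀ = 0.159550 (from M/M/c formula)
C(c,a) = [a^c/(c!(1−ρ))]·P₀ = [5.18082/(6·0.4232)]·0.159550
= 2.04025·0.159550 = 0.325521

Final: 0.325521


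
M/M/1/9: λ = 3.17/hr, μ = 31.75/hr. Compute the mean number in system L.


ρ = 3.17/31.75 = 0.09984
L = ρ[1 − (K+1)ρ^K + Kρ^(K+1)] / [(1−ρ)(1−ρ^(K+1))]
Numerator: 0.09984·(1 − 10·9.859e-10 + 9·9.844e-11) = 0.099843
Denominator: (0.9002)·(1.000000) = 0.900157
L = 0.099843/0.900157 = 0.1109

Final: 0.1109


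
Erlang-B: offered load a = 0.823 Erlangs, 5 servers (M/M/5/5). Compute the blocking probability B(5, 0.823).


B(c,a) = (a^c/c!) / Σ_{k=0}^{c} a^k/k!
a^5/5! = 0.003146
Σ terms (k=0..5): 1.00000 + 0.82300 + 0.33866 + 0.09291 + 0.01912 + 0.003146 = 2.276833
B = 0.003146/2.276833 = 0.001382

Final: 0.001382


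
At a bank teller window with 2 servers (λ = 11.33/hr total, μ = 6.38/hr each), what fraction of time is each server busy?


ρ = λ/(cμ) = 11.33/(2·6.38) = 11.33/12.76 = 0.8879

Final: 0.8879


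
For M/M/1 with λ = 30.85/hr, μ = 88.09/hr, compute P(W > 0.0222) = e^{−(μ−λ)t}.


W ~ Exponential(μ−λ) for M/M/1.
μ − λ = 88.09 − 30.85 = 57.2400
P(W > t) = e^{−(μ−λ)t} = e^{−1.2707} = 0.280627

Final: 0.280627


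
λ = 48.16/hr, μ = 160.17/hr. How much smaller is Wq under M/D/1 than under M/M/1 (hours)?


ρ = 48.16/160.17 = 0.3007
Wq(M/M/1) = ρ/(μ−λ) = 0.3007/112.01 = 0.002684 hr
Wq(M/D/1) = ρ/(2(μ−λ)) = 0.001342 hr
Savings = 0.002684 − 0.001342 = 0.001342 hr

Final: 0.001342 hr


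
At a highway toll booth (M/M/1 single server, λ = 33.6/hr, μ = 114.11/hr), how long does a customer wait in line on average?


ρ = 33.6/114.11 = 0.2945
Wq = ρ/(μ−λ) = 0.2945/(114.11 − 33.6) = 0.2945/80.51 = 0.003657 hr

Final: 0.003657 hr


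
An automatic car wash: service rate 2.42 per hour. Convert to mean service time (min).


Mean service time = 1/μ = 1/2.42 hour = 0.41322 hour
In minutes: 0.41322 × 60 = 24.7934 min

Final: 24.7934 min


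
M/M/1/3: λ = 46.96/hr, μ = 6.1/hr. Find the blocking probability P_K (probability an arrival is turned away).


ρ = λ/μ = 46.96/6.1 = 7.6984
P_K = (1−ρ)ρ^K/(1−ρ^(K+1)) = (-6.6984·456.241472)/(1 − 3512.311397)
= -3056.069925/-3511.311397 = 0.870350

Final: 0.870350


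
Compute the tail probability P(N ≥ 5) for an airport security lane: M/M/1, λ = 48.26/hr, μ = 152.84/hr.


ρ = 48.26/152.84 = 0.3158
P(N ≥ n) = ρ^n = 0.3158^5 = 0.003139

Final: 0.003139


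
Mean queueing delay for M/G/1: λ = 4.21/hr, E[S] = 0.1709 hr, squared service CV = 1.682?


ρ = λ·E[S] = 4.21·0.1709 = 0.7195
E[S²] = E[S]²(1+C_s²) = 0.1709²·(1+1.682) = 0.078333
Wq = λ·E[S²]/(2(1−ρ)) = 4.21·0.078333/(2·0.2805) = 0.58782 hr

Final: 0.58782 hr


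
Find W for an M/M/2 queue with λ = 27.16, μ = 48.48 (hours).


a = 0.5602; ρ = 0.2801; P₀ = 0.562359
Lq = P₀·a^c·ρ/(c!(1−ρ)²) = 0.04770
Wq = Lq/λ = 0.04770/27.16 = 0.001756 hr
W = Wq + 1/μ = 0.001756 + 0.02063 = 0.02238 hr

Final: 0.02238 hr


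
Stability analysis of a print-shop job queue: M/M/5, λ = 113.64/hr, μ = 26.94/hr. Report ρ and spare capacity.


Total capacity cμ = 5·26.94 = 134.70/hr
ρ = λ/(cμ) = 113.64/134.70 = 0.8437
Stable ⇔ ρ < 1: YES
Spare capacity = cμ − λ = 134.70 − 113.64 = 21.06/hr

Final: ρ = 0.8437; stable; margin = 21.06/hr


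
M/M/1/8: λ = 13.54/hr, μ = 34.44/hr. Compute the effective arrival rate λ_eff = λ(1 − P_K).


ρ = 0.3931; P_K = (1−ρ)ρ^8/(1−ρ^9) = 0.0003464
λ_eff = λ(1 − P_K) = 13.54·(1 − 0.0003464) = 13.54·0.999654 = 13.5353 /hr

Final: 13.5353 /hr


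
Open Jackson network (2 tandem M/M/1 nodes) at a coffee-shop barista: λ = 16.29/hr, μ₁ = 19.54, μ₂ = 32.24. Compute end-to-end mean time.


Each node sees arrival rate λ = 16.29/hr (tandem ⇒ throughput preserved).
W₁ = 1/(μ₁−λ) = 1/(19.54−16.29) = 0.30769 hr
W₂ = 1/(μ₂−λ) = 1/(32.24−16.29) = 0.06270 hr
W_total = W₁ + W₂ = 0.30769 + 0.06270 = 0.37039 hr

Final: 0.37039 hr


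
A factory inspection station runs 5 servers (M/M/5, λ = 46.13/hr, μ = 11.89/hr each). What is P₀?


a = λ/μ = 46.13/11.89 = 3.8797; ρ = a/c = 0.7759
Σ_{k=0}^{4} a^k/k! (terms k=0..4) = 1.00000 + 3.87973 + 7.52616 + 9.73315 + 9.44050 = 31.57954
Tail: a^5/(5!(1−ρ)) = 879.03871/(120·0.2241) = 32.69448
P₀ = 1/(31.57954 + 32.69448) = 1/64.27402 = 0.015558

Final: 0.015558


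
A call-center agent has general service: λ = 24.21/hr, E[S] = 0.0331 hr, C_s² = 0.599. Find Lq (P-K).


ρ = λ·E[S] = 24.21·0.0331 = 0.8014
Lq = ρ²(1+C_s²)/(2(1−ρ)) = 0.6422·(1+0.599)/(2·0.1986)
= 0.6422·1.5990/0.3973 = 2.58451

Final: 2.58451


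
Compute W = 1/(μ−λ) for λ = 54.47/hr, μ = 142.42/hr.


W = 1/(μ−λ) = 1/(142.42 − 54.47) = 1/87.95 = 0.01137 hr

Final: 0.01137 hr


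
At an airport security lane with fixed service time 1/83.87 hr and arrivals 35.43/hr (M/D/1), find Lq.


ρ = 35.43/83.87 = 0.4224
M/D/1: Lq = ρ²/(2(1−ρ)) = 0.1785/(2·0.5776) = 0.15449

Final: 0.15449


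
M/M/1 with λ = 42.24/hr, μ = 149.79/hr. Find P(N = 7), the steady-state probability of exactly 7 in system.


ρ = 42.24/149.79 = 0.2820
P_n = (1−ρ)·ρ^n = (1 − 0.2820)·0.2820^7 = 0.7180·0.0001418 = 0.0001018

Final: 0.0001018


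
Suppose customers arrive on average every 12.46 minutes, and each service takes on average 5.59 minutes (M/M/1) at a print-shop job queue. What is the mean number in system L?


λ = 60/12.46 = 4.8154 /hr
μ = 60/5.59 = 10.7335 /hr
ρ = λ/μ = 4.8154/10.7335 = 0.4486
L = ρ/(1−ρ) = 0.4486/0.5514 = 0.8137

Final: 0.8137


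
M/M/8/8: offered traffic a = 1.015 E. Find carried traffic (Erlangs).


B(8,1.015) = 0.00001013 (Erlang-B)
Carried load = a(1 − B) = 1.015·(1 − 0.00001013) = 1.015·0.999990 = 1.0150 E

Final: 1.0150 Erlangs


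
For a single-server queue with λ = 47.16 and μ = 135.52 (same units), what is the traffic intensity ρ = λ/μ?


ρ = λ/μ = 47.16/135.52 = 0.3480

Final: 0.3480


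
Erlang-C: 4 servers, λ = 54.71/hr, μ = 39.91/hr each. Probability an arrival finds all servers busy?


a = λ/μ = 1.3708; ρ = a/4 = 0.3427
P₀ = 0.252294 (from M/M/c formula)
C(c,a) = [a^c/(c!(1−ρ))]·P₀ = [3.53134/(24·0.6573)]·0.252294
= 0.22386·0.252294 = 0.056478

Final: 0.056478


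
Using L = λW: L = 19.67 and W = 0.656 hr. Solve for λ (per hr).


λ = L/W = 19.67/0.656 = 29.9848 /hr

Final: 29.9848 /hr


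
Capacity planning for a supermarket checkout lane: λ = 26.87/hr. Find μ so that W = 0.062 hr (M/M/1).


W = 1/(μ−λ) ⇒ μ − λ = 1/W = 1/0.062 = 16.1290
μ = λ + 1/W = 26.87 + 16.1290 = 42.9990 per hr

Final: 42.9990 /hr


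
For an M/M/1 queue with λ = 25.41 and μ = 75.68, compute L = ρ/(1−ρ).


ρ = λ/μ = 25.41/75.68 = 0.3358
L = ρ/(1−ρ) = 0.3358/(1 − 0.3358) = 0.3358/0.6642 = 0.5055

Final: 0.5055


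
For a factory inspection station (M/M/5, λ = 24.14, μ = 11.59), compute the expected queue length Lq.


a = λ/μ = 2.0828; ρ = a/5 = 0.4166
P₀ = 0.123428
Lq = P₀·a^c·ρ / (c!·(1−ρ)²) = 0.123428·39.19847·0.4166/(120·0.34040)
= 0.04934

Final: 0.04934


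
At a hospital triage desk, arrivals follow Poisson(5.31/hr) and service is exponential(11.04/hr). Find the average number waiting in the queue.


ρ = 5.31/11.04 = 0.4810
Lq = ρ²/(1−ρ) = 0.2313/0.5190 = 0.4457

Final: 0.4457


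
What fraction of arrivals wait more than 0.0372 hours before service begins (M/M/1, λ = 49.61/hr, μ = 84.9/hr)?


ρ = 49.61/84.9 = 0.5843
P(Wq > t) = ρ·e^{−(μ−λ)t} = 0.5843·e^{−1.3128}
= 0.5843·0.269069 = 0.157226

Final: 0.157226


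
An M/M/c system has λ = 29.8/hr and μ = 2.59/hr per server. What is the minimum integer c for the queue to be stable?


Stability requires cμ > λ ⇔ c > λ/μ.
λ/μ = 29.8/2.59 = 11.5058
Minimum integer c = ⌊11.5058⌋ + 1 = 12
Check: 12·2.59 = 31.08 > 29.8, while 11·2.59 = 28.49 ≤ 29.8

Final: 12 servers


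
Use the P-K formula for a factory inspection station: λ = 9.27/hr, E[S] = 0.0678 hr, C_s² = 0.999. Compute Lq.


ρ = λ·E[S] = 9.27·0.0678 = 0.6285
Lq = ρ²(1+C_s²)/(2(1−ρ)) = 0.3950·(1+0.999)/(2·0.3715)
= 0.3950·1.9990/0.7430 = 1.06280

Final: 1.06280


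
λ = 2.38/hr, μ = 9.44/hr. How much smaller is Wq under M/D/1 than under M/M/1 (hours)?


ρ = 2.38/9.44 = 0.2521
Wq(M/M/1) = ρ/(μ−λ) = 0.2521/7.06 = 0.03571 hr
Wq(M/D/1) = ρ/(2(μ−λ)) = 0.01786 hr
Savings = 0.03571 − 0.01786 = 0.01786 hr

Final: 0.01786 hr


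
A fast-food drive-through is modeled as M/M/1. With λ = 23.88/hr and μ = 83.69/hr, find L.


ρ = λ/μ = 23.88/83.69 = 0.2853
L = ρ/(1−ρ) = 0.2853/(1 − 0.2853) = 0.2853/0.7147 = 0.3993

Final: 0.3993


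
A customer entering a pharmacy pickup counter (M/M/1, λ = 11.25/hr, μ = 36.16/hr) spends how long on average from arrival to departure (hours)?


W = 1/(μ−λ) = 1/(36.16 − 11.25) = 1/24.91 = 0.04014 hr

Final: 0.04014 hr


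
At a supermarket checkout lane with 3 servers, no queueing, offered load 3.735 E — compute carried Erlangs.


B(3,3.735) = 0.425810 (Erlang-B)
Carried load = a(1 − B) = 3.735·(1 − 0.425810) = 3.735·0.574190 = 2.1446 E

Final: 2.1446 Erlangs


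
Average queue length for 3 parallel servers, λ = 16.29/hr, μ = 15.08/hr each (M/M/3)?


a = λ/μ = 1.0802; ρ = a/3 = 0.3601
P₀ = 0.334224
Lq = P₀·a^c·ρ / (c!·(1−ρ)²) = 0.334224·1.26055·0.3601/(6·0.40950)
= 0.06174

Final: 0.06174


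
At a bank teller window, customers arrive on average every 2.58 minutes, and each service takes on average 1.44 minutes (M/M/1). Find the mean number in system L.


λ = 60/2.58 = 23.2558 /hr
μ = 60/1.44 = 41.6667 /hr
ρ = λ/μ = 23.2558/41.6667 = 0.5581
L = ρ/(1−ρ) = 0.5581/0.4419 = 1.2632

Final: 1.2632


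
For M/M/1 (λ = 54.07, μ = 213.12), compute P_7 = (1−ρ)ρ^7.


ρ = 54.07/213.12 = 0.2537
P_n = (1−ρ)·ρ^n = (1 − 0.2537)·0.2537^7 = 0.7463·0.00006766 = 0.00005049

Final: 0.00005049


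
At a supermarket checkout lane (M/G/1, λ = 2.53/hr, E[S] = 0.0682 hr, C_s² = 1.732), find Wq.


ρ = λ·E[S] = 2.53·0.0682 = 0.1725
E[S²] = E[S]²(1+C_s²) = 0.0682²·(1+1.732) = 0.012707
Wq = λ·E[S²]/(2(1−ρ)) = 2.53·0.012707/(2·0.8275) = 0.01943 hr

Final: 0.01943 hr


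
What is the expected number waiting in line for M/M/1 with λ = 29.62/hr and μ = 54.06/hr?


ρ = 29.62/54.06 = 0.5479
Lq = ρ²/(1−ρ) = 0.3002/0.4521 = 0.6640

Final: 0.6640


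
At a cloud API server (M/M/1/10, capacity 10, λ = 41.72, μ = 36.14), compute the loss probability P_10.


ρ = λ/μ = 41.72/36.14 = 1.1544
P_K = (1−ρ)ρ^K/(1−ρ^(K+1)) = (-0.1544·4.203021)/(1 − 4.851965)
= -0.648945/-3.851965 = 0.168471

Final: 0.168471


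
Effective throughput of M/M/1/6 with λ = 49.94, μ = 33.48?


ρ = 1.4916; P_K = (1−ρ)ρ^6/(1−ρ^7) = 0.350956
λ_eff = λ(1 − P_K) = 49.94·(1 − 0.350956) = 49.94·0.649044 = 32.4133 /hr

Final: 32.4133 /hr
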